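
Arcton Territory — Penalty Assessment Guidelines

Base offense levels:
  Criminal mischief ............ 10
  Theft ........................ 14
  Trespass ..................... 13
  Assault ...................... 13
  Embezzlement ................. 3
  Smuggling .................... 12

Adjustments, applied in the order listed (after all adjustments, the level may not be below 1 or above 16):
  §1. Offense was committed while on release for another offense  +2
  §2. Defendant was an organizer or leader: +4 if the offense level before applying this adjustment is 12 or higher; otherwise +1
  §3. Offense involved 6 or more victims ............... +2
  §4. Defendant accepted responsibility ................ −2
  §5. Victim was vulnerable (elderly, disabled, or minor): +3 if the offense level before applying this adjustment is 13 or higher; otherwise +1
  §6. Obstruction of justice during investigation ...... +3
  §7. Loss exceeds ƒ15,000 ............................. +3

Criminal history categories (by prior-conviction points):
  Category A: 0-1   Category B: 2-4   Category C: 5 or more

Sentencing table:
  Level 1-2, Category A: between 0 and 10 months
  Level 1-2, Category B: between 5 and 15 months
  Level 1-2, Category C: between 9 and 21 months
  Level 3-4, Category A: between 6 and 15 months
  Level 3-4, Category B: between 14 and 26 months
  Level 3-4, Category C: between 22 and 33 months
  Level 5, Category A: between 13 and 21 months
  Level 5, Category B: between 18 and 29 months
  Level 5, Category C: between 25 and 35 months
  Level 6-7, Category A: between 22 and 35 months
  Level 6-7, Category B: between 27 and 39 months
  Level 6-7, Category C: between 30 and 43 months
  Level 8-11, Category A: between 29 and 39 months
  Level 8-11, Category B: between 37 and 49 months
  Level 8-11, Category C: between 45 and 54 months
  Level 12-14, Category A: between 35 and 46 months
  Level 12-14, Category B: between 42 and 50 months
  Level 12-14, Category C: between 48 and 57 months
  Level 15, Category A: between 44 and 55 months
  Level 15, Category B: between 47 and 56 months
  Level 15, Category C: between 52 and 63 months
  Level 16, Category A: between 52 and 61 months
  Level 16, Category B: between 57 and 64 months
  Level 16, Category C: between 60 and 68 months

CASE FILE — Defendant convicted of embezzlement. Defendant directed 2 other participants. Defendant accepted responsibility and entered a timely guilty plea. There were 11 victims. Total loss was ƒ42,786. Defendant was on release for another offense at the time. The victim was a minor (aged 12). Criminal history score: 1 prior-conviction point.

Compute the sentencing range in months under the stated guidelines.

Base offense level for embezzlement: 3.
§1 applies: 3 + 2 = 5.
§2 applies (level before this adjustment is 5 < 12, so +1): 5 + 1 = 6.
§3 applies: 6 + 2 = 8.
§4 applies: 8 − 2 = 6.
§5 applies (level before this adjustment is 6 < 13, so +1): 6 + 1 = 7.
§7 applies: 7 + 3 = 10.
Final offense level: 10.
Criminal history: 1 prior point → Category A (0-1).
Level 10 falls in the 8-11 band.
Grid: Level 8-11 × Category A = 29-39 months.

29-39 months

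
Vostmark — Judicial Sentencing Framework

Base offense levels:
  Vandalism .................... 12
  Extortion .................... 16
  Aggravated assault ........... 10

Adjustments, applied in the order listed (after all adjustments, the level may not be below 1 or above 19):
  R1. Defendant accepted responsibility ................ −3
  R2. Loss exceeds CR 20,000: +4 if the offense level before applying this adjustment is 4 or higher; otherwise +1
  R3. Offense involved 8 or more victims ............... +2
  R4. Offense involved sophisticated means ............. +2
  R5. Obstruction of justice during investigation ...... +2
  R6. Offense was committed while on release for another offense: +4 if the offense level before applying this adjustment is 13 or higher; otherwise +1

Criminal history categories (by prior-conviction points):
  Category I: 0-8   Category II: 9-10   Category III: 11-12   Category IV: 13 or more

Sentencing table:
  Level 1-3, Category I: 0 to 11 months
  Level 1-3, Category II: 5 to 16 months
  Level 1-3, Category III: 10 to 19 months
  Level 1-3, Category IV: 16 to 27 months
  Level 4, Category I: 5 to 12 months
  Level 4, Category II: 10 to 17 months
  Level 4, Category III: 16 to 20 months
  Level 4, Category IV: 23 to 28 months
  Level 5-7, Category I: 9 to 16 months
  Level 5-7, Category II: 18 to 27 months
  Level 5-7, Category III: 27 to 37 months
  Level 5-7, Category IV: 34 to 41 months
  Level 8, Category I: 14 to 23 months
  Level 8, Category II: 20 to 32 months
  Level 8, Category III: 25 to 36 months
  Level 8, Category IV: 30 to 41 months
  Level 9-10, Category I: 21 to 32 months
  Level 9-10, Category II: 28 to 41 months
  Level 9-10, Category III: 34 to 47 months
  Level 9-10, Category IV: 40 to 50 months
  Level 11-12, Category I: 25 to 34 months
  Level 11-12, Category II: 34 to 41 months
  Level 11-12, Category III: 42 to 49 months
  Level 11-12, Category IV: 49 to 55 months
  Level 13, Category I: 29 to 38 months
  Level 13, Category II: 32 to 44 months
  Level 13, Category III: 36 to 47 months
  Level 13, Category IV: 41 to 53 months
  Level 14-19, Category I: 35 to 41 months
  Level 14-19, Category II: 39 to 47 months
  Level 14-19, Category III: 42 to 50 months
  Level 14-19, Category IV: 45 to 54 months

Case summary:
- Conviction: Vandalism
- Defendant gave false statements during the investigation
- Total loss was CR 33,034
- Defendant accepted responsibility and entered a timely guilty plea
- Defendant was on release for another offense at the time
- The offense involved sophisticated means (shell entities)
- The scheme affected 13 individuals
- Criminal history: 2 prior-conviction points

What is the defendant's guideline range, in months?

35-41 months

Base offense level for vandalism: 12.
R1 applies: 12 − 3 = 9.
R2 applies (level before this adjustment is 9 ≥ 4, so +4): 9 + 4 = 13.
R3 applies: 13 + 2 = 15.
R4 applies: 15 + 2 = 17.
R5 applies: 17 + 2 = 19.
R6 applies (level before this adjustment is 19 ≥ 13, so +4): 19 + 4 = 23.
Level 23 exceeds the maximum of 19; capped at 19.
Final offense level: 19.
Criminal history: 2 prior points → Category I (0-8).
Level 19 falls in the 14-19 band.
Grid: Level 14-19 × Category I = 35-41 months.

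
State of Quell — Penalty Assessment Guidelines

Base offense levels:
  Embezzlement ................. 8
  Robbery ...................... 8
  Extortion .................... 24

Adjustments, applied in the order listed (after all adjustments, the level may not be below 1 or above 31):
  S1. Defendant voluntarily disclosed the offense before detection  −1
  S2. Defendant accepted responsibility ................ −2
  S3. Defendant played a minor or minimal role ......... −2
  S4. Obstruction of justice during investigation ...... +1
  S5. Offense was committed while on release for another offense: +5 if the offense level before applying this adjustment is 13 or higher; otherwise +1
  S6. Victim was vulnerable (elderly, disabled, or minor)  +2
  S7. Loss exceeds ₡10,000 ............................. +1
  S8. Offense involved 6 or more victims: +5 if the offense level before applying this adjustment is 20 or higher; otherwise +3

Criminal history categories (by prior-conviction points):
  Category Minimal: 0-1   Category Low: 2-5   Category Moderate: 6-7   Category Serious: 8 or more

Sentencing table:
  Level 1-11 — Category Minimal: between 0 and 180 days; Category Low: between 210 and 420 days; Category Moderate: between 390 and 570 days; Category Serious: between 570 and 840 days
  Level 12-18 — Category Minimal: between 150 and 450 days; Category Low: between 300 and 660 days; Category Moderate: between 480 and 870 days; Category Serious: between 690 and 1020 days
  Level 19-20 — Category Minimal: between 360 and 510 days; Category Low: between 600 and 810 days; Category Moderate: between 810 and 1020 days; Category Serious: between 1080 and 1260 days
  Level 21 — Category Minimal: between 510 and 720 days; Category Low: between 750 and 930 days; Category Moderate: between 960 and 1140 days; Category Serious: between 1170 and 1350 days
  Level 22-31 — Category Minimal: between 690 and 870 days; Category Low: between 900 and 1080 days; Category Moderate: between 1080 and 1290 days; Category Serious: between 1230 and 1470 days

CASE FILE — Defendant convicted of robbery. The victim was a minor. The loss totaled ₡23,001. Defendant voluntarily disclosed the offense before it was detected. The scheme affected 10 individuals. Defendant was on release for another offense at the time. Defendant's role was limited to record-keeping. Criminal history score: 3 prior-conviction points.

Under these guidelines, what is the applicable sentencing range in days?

Base offense level for robbery: 8.
S1 applies: 8 − 1 = 7.
S3 applies: 7 − 2 = 5.
S4 does not apply.
S5 applies (level before this adjustment is 5 < 13, so +1): 5 + 1 = 6.
S6 applies: 6 + 2 = 8.
S7 applies: 8 + 1 = 9.
S8 applies (level before this adjustment is 9 < 20, so +3): 9 + 3 = 12.
Final offense level: 12.
Criminal history: 3 prior points → Category Low (2-5).
Level 12 falls in the 12-18 band.
Grid: Level 12-18 × Category Low = 300-660 days.

300-660 days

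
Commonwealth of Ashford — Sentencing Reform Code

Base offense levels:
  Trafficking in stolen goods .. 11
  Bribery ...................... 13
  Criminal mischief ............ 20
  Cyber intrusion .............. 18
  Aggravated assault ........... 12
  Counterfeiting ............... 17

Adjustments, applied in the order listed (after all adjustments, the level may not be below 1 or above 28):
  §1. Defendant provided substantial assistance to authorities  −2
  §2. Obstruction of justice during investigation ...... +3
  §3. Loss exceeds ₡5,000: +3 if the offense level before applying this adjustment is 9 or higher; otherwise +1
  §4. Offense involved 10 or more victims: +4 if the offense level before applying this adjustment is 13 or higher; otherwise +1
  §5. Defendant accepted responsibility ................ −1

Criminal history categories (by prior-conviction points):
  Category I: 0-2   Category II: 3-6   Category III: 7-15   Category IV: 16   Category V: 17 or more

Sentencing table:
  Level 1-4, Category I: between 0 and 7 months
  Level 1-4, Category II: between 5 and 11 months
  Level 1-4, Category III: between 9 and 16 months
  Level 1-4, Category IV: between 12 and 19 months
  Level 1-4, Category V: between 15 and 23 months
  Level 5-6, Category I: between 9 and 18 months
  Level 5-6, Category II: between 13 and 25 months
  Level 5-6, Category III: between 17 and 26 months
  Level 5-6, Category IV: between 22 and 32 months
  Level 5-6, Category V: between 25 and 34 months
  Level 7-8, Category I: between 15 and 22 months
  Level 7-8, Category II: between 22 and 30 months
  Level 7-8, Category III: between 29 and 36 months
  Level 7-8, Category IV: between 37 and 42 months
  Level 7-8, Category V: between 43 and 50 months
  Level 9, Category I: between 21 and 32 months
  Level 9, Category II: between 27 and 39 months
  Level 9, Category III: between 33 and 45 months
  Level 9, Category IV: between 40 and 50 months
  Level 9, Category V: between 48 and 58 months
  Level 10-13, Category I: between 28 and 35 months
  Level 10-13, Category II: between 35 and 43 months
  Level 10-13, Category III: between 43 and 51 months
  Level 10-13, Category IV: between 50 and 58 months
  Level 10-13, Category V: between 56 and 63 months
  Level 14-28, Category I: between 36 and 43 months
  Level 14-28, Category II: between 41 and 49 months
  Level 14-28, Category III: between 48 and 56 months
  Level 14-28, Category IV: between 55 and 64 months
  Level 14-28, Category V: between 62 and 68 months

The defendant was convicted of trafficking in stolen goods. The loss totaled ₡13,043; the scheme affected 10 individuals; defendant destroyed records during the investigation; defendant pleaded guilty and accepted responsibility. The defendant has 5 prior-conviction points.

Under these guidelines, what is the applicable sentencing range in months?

Base offense level for trafficking in stolen goods: 11.
§2 applies: 11 + 3 = 14.
§3 applies (level before this adjustment is 14 ≥ 9, so +3): 14 + 3 = 17.
§4 applies (level before this adjustment is 17 ≥ 13, so +4): 17 + 4 = 21.
§5 applies: 21 − 1 = 20.
Final offense level: 20.
Criminal history: 5 prior points → Category II (3-6).
Level 20 falls in the 14-28 band.
Grid: Level 14-28 × Category II = 41-49 months.

41-49 months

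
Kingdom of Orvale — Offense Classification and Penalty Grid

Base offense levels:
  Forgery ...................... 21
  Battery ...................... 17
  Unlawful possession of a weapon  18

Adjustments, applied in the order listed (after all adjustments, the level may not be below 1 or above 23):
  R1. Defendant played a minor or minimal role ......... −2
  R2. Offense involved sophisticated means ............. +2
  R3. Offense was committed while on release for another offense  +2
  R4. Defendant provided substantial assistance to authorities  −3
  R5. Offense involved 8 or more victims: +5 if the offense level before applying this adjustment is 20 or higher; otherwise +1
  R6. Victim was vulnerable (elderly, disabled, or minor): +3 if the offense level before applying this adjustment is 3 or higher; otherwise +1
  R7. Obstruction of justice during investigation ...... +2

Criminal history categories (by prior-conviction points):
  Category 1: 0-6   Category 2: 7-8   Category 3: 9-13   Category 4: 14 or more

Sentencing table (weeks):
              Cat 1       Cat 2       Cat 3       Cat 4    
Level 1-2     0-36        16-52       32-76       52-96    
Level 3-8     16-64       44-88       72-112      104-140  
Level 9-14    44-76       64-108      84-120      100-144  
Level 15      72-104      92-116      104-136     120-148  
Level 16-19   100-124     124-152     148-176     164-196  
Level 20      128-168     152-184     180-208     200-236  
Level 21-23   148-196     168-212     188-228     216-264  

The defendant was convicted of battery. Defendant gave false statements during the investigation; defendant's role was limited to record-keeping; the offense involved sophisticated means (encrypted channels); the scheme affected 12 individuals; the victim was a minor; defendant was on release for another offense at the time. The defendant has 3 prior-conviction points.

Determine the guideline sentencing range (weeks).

Base offense level for battery: 17.
R1 applies: 17 − 2 = 15.
R2 applies: 15 + 2 = 17.
R3 applies: 17 + 2 = 19.
R5 applies (level before this adjustment is 19 < 20, so +1): 19 + 1 = 20.
R6 applies (level before this adjustment is 20 ≥ 3, so +3): 20 + 3 = 23.
R7 applies: 23 + 2 = 25.
Level 25 exceeds the maximum of 23; capped at 23.
Final offense level: 23.
Criminal history: 3 prior points → Category 1 (0-6).
Level 23 falls in the 21-23 band.
Grid: Level 21-23 × Category 1 = 148-196 weeks.

148-196 weeks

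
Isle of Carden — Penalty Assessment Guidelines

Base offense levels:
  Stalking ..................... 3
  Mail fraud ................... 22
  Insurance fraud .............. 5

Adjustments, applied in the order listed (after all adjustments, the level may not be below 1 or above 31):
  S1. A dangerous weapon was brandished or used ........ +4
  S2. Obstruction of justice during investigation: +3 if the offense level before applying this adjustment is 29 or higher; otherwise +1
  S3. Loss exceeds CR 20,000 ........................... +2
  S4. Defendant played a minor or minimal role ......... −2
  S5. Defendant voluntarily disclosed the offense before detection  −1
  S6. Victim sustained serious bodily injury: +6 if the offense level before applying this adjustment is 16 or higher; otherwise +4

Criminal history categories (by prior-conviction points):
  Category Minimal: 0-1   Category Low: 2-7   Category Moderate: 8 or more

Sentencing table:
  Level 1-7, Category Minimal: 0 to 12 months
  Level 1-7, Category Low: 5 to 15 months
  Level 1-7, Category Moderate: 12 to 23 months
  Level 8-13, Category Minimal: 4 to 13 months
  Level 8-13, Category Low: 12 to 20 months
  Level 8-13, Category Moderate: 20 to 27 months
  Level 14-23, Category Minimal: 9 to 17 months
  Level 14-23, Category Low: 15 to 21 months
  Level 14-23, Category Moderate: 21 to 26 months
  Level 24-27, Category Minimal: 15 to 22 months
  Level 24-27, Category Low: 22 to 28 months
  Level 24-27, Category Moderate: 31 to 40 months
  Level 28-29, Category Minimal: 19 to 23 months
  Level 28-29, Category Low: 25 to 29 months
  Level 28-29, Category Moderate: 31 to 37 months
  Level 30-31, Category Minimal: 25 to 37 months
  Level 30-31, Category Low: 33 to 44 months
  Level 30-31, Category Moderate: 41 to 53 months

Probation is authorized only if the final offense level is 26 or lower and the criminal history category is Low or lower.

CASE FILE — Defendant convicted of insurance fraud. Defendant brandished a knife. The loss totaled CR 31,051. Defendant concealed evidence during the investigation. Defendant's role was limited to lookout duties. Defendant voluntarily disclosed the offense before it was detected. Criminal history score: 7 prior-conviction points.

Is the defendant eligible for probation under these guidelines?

Base offense level for insurance fraud: 5.
S1 applies: 5 + 4 = 9.
S2 applies (level before this adjustment is 9 < 29, so +1): 9 + 1 = 10.
S3 applies: 10 + 2 = 12.
S4 applies: 12 − 2 = 10.
S5 applies: 10 − 1 = 9.
S6 does not apply.
Final offense level: 9.
Criminal history: 7 prior points → Category Low (2-7).
Level 9 falls in the 8-13 band.
Grid: Level 8-13 × Category Low = 12-20 months.
Probation check: level 9 ≤ 26 and category Low ≤ Low → eligible.

Yes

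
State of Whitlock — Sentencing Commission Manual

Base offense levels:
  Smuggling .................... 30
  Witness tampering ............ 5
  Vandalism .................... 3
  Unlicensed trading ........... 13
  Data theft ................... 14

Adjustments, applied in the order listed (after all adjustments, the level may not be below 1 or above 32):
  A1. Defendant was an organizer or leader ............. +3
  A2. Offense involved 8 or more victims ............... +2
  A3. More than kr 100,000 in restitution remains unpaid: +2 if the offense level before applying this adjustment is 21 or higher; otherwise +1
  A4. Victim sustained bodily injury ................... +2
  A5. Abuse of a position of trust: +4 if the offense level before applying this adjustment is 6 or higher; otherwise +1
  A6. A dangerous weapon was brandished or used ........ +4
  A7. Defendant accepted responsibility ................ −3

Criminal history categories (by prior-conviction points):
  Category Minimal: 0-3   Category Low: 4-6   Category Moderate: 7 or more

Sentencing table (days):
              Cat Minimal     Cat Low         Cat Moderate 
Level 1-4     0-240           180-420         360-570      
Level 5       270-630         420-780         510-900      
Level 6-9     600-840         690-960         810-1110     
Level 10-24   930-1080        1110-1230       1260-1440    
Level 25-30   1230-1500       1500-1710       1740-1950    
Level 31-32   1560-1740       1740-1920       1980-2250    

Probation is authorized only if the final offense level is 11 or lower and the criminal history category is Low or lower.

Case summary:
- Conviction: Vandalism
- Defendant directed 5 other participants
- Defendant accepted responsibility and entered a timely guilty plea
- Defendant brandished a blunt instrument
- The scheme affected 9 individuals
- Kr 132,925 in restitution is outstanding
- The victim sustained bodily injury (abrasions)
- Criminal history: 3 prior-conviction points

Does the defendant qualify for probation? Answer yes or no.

No

Base offense level for vandalism: 3.
A1 applies: 3 + 3 = 6.
A2 applies: 6 + 2 = 8.
A3 applies (level before this adjustment is 8 < 21, so +1): 8 + 1 = 9.
A4 applies: 9 + 2 = 11.
A6 applies: 11 + 4 = 15.
A7 applies: 15 − 3 = 12.
Final offense level: 12.
Criminal history: 3 prior points → Category Minimal (0-3).
Level 12 falls in the 10-24 band.
Grid: Level 10-24 × Category Minimal = 930-1080 days.
Probation check: level 12 > 11 and category Minimal ≤ Low → not eligible.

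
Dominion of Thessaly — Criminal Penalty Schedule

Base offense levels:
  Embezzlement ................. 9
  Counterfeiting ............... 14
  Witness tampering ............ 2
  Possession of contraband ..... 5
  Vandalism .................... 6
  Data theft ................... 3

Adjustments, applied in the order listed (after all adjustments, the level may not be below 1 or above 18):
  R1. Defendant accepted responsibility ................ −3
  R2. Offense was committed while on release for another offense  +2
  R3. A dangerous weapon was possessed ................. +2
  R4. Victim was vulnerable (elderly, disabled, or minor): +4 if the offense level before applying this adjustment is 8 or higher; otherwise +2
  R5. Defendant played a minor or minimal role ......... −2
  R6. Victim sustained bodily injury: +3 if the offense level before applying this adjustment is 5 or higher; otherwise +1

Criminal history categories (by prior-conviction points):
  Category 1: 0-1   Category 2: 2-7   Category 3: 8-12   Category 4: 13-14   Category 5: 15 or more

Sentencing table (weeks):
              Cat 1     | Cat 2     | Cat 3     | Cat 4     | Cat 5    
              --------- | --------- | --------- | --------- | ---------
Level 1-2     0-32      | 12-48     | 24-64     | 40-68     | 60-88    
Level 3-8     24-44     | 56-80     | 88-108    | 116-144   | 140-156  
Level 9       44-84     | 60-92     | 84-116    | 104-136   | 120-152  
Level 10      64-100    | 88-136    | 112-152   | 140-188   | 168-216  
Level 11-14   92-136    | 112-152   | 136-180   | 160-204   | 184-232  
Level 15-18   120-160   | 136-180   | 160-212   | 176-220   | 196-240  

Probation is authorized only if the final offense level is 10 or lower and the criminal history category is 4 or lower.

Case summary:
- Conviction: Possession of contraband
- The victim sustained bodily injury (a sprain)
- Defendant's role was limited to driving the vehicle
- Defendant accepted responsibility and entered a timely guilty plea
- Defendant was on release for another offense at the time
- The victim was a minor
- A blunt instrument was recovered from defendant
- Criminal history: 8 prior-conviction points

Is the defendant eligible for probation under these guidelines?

Yes

Base offense level for possession of contraband: 5.
R1 applies: 5 − 3 = 2.
R2 applies: 2 + 2 = 4.
R3 applies: 4 + 2 = 6.
R4 applies (level before this adjustment is 6 < 8, so +2): 6 + 2 = 8.
R5 applies: 8 − 2 = 6.
R6 applies (level before this adjustment is 6 ≥ 5, so +3): 6 + 3 = 9.
Final offense level: 9.
Criminal history: 8 prior points → Category 3 (8-12).
Level 9 falls in the 9 band.
Grid: Level 9 × Category 3 = 84-116 weeks.
Probation check: level 9 ≤ 10 and category 3 ≤ 4 → eligible.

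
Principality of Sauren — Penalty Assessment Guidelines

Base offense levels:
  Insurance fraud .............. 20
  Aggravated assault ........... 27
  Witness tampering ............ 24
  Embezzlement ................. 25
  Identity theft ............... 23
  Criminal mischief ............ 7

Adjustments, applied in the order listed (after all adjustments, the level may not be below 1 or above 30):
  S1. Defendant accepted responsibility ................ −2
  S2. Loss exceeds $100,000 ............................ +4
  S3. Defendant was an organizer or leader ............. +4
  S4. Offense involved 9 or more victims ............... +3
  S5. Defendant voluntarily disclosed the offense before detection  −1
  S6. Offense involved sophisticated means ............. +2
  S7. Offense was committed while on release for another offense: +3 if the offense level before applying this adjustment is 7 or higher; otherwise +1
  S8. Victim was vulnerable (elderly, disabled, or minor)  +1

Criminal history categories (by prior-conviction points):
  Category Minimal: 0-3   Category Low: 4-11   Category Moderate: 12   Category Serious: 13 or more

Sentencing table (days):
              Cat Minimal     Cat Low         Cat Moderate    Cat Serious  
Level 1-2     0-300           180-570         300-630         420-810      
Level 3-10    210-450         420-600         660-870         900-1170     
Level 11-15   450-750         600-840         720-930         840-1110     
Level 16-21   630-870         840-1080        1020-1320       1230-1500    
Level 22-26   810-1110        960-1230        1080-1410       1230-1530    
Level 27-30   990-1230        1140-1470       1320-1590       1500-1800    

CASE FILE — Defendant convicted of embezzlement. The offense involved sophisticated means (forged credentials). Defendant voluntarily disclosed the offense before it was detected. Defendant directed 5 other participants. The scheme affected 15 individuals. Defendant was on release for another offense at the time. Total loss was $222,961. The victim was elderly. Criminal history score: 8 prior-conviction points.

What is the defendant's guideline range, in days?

Base offense level for embezzlement: 25.
S1 does not apply.
S2 applies: 25 + 4 = 29.
S3 applies: 29 + 4 = 33.
S4 applies: 33 + 3 = 36.
S5 applies: 36 − 1 = 35.
S6 applies: 35 + 2 = 37.
S7 applies (level before this adjustment is 37 ≥ 7, so +3): 37 + 3 = 40.
S8 applies: 40 + 1 = 41.
Level 41 exceeds the maximum of 30; capped at 30.
Final offense level: 30.
Criminal history: 8 prior points → Category Low (4-11).
Level 30 falls in the 27-30 band.
Grid: Level 27-30 × Category Low = 1140-1470 days.

1140-1470 days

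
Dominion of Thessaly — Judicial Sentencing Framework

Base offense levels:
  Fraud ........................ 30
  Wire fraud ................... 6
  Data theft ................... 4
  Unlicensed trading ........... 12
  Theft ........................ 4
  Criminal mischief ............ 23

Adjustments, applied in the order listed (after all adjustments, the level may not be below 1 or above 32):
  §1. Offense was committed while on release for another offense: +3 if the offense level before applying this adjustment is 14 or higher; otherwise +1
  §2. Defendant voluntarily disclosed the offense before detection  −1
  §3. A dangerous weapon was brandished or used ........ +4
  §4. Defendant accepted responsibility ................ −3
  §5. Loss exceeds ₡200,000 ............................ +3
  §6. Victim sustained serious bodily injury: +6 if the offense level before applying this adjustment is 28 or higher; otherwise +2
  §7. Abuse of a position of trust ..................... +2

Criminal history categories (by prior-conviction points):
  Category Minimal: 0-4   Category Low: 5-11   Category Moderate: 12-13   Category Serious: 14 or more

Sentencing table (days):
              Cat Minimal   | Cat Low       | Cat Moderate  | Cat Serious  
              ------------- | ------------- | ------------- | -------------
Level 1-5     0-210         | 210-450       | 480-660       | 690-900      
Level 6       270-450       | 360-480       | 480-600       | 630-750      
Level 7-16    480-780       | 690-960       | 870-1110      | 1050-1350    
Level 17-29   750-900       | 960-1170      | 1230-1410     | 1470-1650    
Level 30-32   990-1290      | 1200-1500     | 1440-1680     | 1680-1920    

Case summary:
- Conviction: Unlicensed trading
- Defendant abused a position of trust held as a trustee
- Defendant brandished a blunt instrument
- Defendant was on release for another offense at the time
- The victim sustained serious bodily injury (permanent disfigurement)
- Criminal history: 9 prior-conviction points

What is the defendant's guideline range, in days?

Base offense level for unlicensed trading: 12.
§1 applies (level before this adjustment is 12 < 14, so +1): 12 + 1 = 13.
§2 does not apply.
§3 applies: 13 + 4 = 17.
§5 does not apply.
§6 applies (level before this adjustment is 17 < 28, so +2): 17 + 2 = 19.
§7 applies: 19 + 2 = 21.
Final offense level: 21.
Criminal history: 9 prior points → Category Low (5-11).
Level 21 falls in the 17-29 band.
Grid: Level 17-29 × Category Low = 960-1170 days.

960-1170 days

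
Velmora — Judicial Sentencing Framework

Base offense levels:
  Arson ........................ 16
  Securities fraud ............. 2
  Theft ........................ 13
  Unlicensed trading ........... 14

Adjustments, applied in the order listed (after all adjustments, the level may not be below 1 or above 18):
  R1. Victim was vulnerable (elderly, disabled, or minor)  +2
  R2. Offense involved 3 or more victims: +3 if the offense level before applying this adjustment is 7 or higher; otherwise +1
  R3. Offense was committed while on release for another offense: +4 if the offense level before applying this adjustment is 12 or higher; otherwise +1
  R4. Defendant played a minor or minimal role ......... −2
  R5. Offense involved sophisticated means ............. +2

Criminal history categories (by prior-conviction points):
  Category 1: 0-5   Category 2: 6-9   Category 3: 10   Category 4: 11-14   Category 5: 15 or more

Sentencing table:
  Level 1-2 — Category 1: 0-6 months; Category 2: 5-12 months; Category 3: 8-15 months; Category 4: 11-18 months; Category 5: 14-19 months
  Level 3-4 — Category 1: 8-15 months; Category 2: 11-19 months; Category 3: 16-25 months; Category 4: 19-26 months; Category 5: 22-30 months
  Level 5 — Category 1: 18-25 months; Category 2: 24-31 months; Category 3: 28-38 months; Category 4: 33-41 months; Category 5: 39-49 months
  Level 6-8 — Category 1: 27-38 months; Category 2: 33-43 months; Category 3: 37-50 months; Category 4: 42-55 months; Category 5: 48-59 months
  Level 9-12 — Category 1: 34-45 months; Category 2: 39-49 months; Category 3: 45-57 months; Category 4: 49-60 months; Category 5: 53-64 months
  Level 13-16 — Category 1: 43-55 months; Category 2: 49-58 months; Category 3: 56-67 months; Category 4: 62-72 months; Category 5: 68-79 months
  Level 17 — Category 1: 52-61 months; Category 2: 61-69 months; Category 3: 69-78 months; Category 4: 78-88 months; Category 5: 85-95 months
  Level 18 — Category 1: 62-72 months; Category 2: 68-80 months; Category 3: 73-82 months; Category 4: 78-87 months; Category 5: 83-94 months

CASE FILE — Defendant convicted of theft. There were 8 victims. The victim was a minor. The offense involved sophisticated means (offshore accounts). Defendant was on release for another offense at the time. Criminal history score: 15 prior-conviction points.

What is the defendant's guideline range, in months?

83-94 months

Base offense level for theft: 13.
R1 applies: 13 + 2 = 15.
R2 applies (level before this adjustment is 15 ≥ 7, so +3): 15 + 3 = 18.
R3 applies (level before this adjustment is 18 ≥ 12, so +4): 18 + 4 = 22.
R4 does not apply.
R5 applies: 22 + 2 = 24.
Level 24 exceeds the maximum of 18; capped at 18.
Final offense level: 18.
Criminal history: 15 prior points → Category 5 (15+).
Level 18 falls in the 18 band.
Grid: Level 18 × Category 5 = 83-94 months.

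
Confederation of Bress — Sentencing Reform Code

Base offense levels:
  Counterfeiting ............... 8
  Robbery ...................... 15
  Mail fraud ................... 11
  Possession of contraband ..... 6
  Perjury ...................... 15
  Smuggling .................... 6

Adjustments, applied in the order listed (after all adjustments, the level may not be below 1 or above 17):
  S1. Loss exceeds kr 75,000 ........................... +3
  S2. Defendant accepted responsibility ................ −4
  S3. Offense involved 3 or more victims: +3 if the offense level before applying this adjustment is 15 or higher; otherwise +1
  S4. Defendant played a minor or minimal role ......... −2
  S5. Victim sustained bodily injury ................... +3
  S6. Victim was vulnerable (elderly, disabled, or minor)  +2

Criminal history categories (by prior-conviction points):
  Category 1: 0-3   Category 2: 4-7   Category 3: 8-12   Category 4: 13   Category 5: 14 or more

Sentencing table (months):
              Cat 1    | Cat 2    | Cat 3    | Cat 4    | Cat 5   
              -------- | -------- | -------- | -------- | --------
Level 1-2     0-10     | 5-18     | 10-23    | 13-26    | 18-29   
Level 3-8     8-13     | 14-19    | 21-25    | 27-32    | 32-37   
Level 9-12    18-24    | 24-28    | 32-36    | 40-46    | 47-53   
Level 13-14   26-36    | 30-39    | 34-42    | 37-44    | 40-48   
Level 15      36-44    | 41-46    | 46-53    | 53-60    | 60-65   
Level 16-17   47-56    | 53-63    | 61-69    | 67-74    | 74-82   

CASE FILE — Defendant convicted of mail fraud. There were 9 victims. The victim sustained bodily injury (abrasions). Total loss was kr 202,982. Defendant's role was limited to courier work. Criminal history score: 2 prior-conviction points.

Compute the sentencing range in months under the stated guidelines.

47-56 months

Base offense level for mail fraud: 11.
S1 applies: 11 + 3 = 14.
S2 does not apply.
S3 applies (level before this adjustment is 14 < 15, so +1): 14 + 1 = 15.
S4 applies: 15 − 2 = 13.
S5 applies: 13 + 3 = 16.
Final offense level: 16.
Criminal history: 2 prior points → Category 1 (0-3).
Level 16 falls in the 16-17 band.
Grid: Level 16-17 × Category 1 = 47-56 months.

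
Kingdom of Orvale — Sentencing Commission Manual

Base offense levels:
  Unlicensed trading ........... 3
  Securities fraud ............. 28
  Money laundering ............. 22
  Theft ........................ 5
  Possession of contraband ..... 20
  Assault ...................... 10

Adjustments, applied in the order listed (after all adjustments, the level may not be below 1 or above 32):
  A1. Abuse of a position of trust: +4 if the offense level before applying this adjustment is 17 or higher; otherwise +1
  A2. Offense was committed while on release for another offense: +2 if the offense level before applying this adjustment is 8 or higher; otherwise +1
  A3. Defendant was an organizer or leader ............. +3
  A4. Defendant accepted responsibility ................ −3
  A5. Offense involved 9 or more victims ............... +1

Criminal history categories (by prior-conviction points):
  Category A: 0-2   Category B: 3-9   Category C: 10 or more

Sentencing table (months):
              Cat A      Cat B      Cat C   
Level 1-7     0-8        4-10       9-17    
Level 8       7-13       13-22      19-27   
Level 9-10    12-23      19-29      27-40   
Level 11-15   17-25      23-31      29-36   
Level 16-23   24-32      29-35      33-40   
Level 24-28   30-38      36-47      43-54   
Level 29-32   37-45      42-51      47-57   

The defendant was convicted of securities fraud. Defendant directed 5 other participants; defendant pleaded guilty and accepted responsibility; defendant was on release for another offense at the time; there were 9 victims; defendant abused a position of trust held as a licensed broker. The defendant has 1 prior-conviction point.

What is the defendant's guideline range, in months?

Base offense level for securities fraud: 28.
A1 applies (level before this adjustment is 28 ≥ 17, so +4): 28 + 4 = 32.
A2 applies (level before this adjustment is 32 ≥ 8, so +2): 32 + 2 = 34.
A3 applies: 34 + 3 = 37.
A4 applies: 37 − 3 = 34.
A5 applies: 34 + 1 = 35.
Level 35 exceeds the maximum of 32; capped at 32.
Final offense level: 32.
Criminal history: 1 prior point → Category A (0-2).
Level 32 falls in the 29-32 band.
Grid: Level 29-32 × Category A = 37-45 months.

37-45 months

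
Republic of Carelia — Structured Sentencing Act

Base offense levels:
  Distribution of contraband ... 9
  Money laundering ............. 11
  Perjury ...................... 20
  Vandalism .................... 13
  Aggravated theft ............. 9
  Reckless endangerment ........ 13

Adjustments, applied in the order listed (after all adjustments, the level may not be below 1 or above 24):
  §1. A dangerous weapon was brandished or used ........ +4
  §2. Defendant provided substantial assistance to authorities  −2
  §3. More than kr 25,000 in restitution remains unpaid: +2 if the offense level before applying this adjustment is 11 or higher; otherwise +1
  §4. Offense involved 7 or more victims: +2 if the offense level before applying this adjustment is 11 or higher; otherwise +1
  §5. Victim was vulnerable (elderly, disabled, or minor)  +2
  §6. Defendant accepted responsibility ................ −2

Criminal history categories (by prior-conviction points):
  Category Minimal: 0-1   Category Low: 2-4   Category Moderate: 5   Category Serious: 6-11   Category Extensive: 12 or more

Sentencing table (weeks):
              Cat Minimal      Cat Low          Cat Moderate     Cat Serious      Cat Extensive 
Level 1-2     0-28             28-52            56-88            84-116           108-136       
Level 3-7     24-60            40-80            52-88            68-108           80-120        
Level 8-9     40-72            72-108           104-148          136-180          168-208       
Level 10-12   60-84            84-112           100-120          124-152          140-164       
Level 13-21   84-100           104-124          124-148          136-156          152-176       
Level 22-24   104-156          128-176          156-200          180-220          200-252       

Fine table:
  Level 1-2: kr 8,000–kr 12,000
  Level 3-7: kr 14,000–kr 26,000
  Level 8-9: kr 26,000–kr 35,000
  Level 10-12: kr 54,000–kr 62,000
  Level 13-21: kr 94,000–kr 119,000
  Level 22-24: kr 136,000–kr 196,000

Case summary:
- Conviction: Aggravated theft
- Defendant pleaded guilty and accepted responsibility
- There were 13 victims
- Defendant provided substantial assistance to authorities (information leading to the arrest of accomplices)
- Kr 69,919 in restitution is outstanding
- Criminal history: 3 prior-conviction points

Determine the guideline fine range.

Base offense level for aggravated theft: 9.
§2 applies: 9 − 2 = 7.
§3 applies (level before this adjustment is 7 < 11, so +1): 7 + 1 = 8.
§4 applies (level before this adjustment is 8 < 11, so +1): 8 + 1 = 9.
§6 applies: 9 − 2 = 7.
Final offense level: 7.
Level 7 falls in the 3-7 band.
Fine table: Level 3-7 → kr 14,000–kr 26,000.

kr 14,000–kr 26,000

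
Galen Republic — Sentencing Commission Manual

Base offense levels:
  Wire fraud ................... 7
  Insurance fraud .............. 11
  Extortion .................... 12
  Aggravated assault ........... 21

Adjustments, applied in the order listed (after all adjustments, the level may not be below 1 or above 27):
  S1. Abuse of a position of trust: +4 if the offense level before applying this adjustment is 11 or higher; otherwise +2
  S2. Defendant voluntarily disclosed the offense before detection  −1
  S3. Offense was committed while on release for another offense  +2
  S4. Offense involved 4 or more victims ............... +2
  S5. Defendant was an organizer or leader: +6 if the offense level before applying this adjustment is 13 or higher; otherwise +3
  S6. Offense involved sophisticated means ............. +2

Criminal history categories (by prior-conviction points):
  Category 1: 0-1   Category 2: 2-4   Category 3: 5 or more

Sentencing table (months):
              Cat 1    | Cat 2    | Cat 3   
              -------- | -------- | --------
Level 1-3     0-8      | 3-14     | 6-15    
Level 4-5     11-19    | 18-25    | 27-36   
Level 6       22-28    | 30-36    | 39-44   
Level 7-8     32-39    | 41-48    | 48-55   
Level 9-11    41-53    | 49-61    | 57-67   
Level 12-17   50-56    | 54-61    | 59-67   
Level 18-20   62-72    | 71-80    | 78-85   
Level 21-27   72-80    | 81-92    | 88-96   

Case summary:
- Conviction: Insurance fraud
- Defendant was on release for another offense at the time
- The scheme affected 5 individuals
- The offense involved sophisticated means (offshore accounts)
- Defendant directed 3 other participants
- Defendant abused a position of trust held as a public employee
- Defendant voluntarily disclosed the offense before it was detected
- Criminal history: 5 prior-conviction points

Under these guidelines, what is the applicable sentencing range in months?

88-96 months

Base offense level for insurance fraud: 11.
S1 applies (level before this adjustment is 11 ≥ 11, so +4): 11 + 4 = 15.
S2 applies: 15 − 1 = 14.
S3 applies: 14 + 2 = 16.
S4 applies: 16 + 2 = 18.
S5 applies (level before this adjustment is 18 ≥ 13, so +6): 18 + 6 = 24.
S6 applies: 24 + 2 = 26.
Final offense level: 26.
Criminal history: 5 prior points → Category 3 (5+).
Level 26 falls in the 21-27 band.
Grid: Level 21-27 × Category 3 = 88-96 months.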